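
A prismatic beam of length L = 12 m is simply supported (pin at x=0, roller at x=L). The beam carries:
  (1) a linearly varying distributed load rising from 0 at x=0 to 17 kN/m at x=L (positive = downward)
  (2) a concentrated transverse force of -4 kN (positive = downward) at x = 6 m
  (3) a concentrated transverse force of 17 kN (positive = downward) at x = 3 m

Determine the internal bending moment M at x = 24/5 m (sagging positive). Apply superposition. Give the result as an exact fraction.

Load 1 — triangular load w₀=17 kN/m (0→w₀ over full span):
  M_1 = w₀Lx/6 - w₀x³/(6L) = 17·12·(24/5)/6 - 17·(24/5)³/(6·12) = 17136/125 kN·m
Load 2 — point force P=-4 kN at a=6 m (b=L-a=6):
  M_2 = Pbx/L  [x≤a] = (-4)·6·(24/5)/12 = -48/5 kN·m
Load 3 — point force P=17 kN at a=3 m (b=L-a=9):
  M_3 = Pa(L-x)/L  [x>a] = 17·3·(12-(24/5))/12 = 153/5 kN·m
Superposition: M = Σ M_i = 19761/125 kN·m ≈ 158.088000 kN·m

M(24/5) = 19761/125 kN·m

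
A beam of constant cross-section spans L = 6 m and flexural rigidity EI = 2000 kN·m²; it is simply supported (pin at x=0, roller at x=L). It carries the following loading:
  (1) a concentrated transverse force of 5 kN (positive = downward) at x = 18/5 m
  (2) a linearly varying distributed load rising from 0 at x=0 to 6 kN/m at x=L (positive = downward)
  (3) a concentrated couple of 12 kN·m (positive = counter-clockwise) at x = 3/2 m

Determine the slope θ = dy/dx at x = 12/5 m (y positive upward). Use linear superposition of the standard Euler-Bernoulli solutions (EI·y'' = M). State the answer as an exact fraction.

Load 1 — point force P=5 kN at a=18/5 m (b=L-a=12/5):
  θ_1 = -Pb(L²-b²-3x²)/(6LEI)  [x≤a] = -5·(12/5)·(6²-(12/5)²-3·(12/5)²)/(6·6·2000) = -27/12500 rad
Load 2 — triangular load w₀=6 kN/m (0→w₀ over full span):
  θ_2 = -w₀(7L⁴-30L²x²+15x⁴)/(360LEI) = -6·(7·6⁴-30·6²·(12/5)²+15·(12/5)⁴)/(360·6·2000) = -2907/625000 rad
Load 3 — applied couple M₀=12 kN·m at a=3/2 m (b=L-a=9/2):
  θ_3 = (M₀x²/(2L)-M₀(x-a)+C₁)/EI  [x>a] with C₁=M₀(3b²-L²)/(6L)=33/4 = (12·(12/5)²/(2·6)-12·((12/5)-(3/2))+(33/4))/2000 = 321/200000 rad
Superposition: θ = Σ θ_i = -26031/5000000 rad ≈ -0.005206 rad

θ(12/5) = -26031/5000000 rad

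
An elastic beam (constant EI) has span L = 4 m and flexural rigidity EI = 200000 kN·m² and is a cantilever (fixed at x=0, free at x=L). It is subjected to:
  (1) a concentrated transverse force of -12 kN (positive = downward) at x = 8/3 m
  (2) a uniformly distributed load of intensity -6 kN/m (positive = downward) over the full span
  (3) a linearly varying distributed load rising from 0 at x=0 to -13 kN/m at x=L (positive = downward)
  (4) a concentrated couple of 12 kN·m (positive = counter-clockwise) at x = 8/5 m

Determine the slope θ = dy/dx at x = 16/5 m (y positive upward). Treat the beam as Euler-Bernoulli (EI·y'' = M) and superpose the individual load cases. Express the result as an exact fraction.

θ(16/5) = 4459/3906250 rad

Load 1 — point force P=-12 kN at a=8/3 m (b=L-a=4/3):
  θ_1 = -Pa²/(2EI)  [x>a] = -(-12)·(8/3)²/(2·200000) = 2/9375 rad
Load 2 — uniform load w=-6 kN/m over full span:
  θ_2 = -wx(x²-3Lx+3L²)/(6EI) = -(-6)·(16/5)·((16/5)²-3·4·(16/5)+3·4²)/(6·200000) = 124/390625 rad
Load 3 — triangular load w₀=-13 kN/m (0→w₀ over full span):
  θ_3 = (w₀Lx²/4-w₀L²x/3-w₀x⁴/(24L))/EI = ((-13)·4·(16/5)²/4-(-13)·4²·(16/5)/3-(-13)·(16/5)⁴/(24·4))/200000 = 3016/5859375 rad
Load 4 — applied couple M₀=12 kN·m at a=8/5 m (b=L-a=12/5):
  θ_4 = M₀a/EI  [x>a] = 12·(8/5)/200000 = 3/31250 rad
Superposition: θ = Σ θ_i = 4459/3906250 rad ≈ 0.001142 rad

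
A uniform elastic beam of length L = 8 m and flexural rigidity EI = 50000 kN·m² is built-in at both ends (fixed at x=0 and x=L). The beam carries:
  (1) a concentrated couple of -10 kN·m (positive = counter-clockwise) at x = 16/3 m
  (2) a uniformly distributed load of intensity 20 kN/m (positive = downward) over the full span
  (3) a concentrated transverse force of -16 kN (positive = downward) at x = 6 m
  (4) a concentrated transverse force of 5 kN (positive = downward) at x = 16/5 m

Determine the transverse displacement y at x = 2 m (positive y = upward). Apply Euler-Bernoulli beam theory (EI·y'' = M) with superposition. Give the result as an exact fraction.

y(2) = -2567/1125000 m

Load 1 — applied couple M₀=-10 kN·m at a=16/3 m (b=L-a=8/3):
  y_1 = (R_Ax³/6 - M_Ax²/2)/EI  [x≤a] with R_A=-5/3, M_A=-10/3 = ((-5/3)·2³/6 - (-10/3)·2²/2)/50000 = 1/11250 m
Load 2 — uniform load w=20 kN/m over full span:
  y_2 = -wx²(L-x)²/(24EI) = -20·2²·(8-2)²/(24·50000) = -3/1250 m
Load 3 — point force P=-16 kN at a=6 m (b=L-a=2):
  y_3 = -Pb²x²(3aL-(3a+b)x)/(6L³EI)  [x≤a] = -(-16)·2²·2²·(3·6·8-(3·6+2)·2)/(6·8³·50000) = 13/75000 m
Load 4 — point force P=5 kN at a=16/5 m (b=L-a=24/5):
  y_4 = -Pb²x²(3aL-(3a+b)x)/(6L³EI)  [x≤a] = -5·(24/5)²·2²·(3·(16/5)·8-(3·(16/5)+(24/5))·2)/(6·8³·50000) = -9/62500 m
Superposition: y = Σ y_i = -2567/1125000 m ≈ -0.002282 m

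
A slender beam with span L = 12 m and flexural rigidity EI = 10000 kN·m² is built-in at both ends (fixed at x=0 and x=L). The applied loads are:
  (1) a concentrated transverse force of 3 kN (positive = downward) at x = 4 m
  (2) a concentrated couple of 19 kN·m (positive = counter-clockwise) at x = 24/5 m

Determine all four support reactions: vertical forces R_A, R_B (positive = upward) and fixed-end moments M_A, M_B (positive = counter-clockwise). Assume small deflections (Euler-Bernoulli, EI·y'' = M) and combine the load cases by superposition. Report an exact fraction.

Load 1 — point force P=3 kN at a=4 m (b=L-a=8):
  R_A = Pb²(3a+b)/L³ = 3·8²·(3·4+8)/12³ = 20/9 kN
  M_A = Pab²/L² = 3·4·8²/12² = 16/3 kN·m
  R_B = Pa²(a+3b)/L³ = 3·4²·(4+3·8)/12³ = 7/9 kN
  M_B = -Pa²b/L² = -3·4²·8/12² = -8/3 kN·m
Load 2 — applied couple M₀=19 kN·m at a=24/5 m (b=L-a=36/5):
  R_A = 6M₀ab/L³ = 6·19·(24/5)·(36/5)/12³ = 57/25 kN
  M_A = M₀b(2a-b)/L² = 19·(36/5)·(2·(24/5)-(36/5))/12² = 57/25 kN·m
  R_B = -6M₀ab/L³ = -6·19·(24/5)·(36/5)/12³ = -57/25 kN
  M_B = M₀a(2b-a)/L² = 19·(24/5)·(2·(36/5)-(24/5))/12² = 152/25 kN·m
Superposition: R_A = 1013/225 kN, M_A = 571/75 kN·m, R_B = -338/225 kN, M_B = 256/75 kN·m

R_A = 1013/225 kN, M_A = 571/75 kN·m, R_B = -338/225 kN, M_B = 256/75 kN·m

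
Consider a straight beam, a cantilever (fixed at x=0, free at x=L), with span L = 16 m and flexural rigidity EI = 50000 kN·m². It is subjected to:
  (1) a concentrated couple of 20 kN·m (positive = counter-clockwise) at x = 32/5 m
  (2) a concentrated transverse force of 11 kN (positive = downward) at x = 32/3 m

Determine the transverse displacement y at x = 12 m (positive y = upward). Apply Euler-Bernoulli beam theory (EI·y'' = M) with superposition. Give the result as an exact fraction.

Load 1 — applied couple M₀=20 kN·m at a=32/5 m (b=L-a=48/5):
  y_1 = M₀a(2x-a)/(2EI)  [x>a] = 20·(32/5)·(2·12-(32/5))/(2·50000) = 352/15625 m
Load 2 — point force P=11 kN at a=32/3 m (b=L-a=16/3):
  y_2 = -Pa²(3x-a)/(6EI)  [x>a] = -11·(32/3)²·(3·12-(32/3))/(6·50000) = -26752/253125 m
Superposition: y = Σ y_i = -105248/1265625 m ≈ -0.083159 m

y(12) = -105248/1265625 m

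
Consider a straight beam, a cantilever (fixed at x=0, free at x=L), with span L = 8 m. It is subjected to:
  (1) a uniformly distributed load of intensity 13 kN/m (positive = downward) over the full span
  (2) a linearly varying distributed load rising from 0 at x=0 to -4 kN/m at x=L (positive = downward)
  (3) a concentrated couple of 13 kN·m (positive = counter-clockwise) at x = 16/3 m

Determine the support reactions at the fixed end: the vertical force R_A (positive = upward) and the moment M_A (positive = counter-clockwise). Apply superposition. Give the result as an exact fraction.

Load 1 — uniform load w=13 kN/m over full span:
  R_A = wL = 13·8 = 104 kN
  M_A = wL²/2 = 13·8²/2 = 416 kN·m
Load 2 — triangular load w₀=-4 kN/m (0→w₀ over full span):
  R_A = w₀L/2 = (-4)·8/2 = -16 kN
  M_A = w₀L²/3 = (-4)·8²/3 = -256/3 kN·m
Load 3 — applied couple M₀=13 kN·m at a=16/3 m (b=L-a=8/3):
  R_A = 0 kN
  M_A = -M₀ = -13 kN·m
Superposition: R_A = 88 kN, M_A = 953/3 kN·m

R_A = 88 kN, M_A = 953/3 kN·m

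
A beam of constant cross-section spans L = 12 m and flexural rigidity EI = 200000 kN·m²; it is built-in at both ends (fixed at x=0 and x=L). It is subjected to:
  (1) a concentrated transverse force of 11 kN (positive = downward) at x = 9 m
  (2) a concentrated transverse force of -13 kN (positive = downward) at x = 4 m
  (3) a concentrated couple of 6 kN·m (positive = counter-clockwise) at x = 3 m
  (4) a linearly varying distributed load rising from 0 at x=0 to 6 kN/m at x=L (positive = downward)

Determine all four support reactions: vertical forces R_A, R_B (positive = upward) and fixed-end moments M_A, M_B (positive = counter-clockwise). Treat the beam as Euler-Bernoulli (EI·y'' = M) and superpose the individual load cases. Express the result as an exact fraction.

Load 1 — point force P=11 kN at a=9 m (b=L-a=3):
  R_A = Pb²(3a+b)/L³ = 11·3²·(3·9+3)/12³ = 55/32 kN
  M_A = Pab²/L² = 11·9·3²/12² = 99/16 kN·m
  R_B = Pa²(a+3b)/L³ = 11·9²·(9+3·3)/12³ = 297/32 kN
  M_B = -Pa²b/L² = -11·9²·3/12² = -297/16 kN·m
Load 2 — point force P=-13 kN at a=4 m (b=L-a=8):
  R_A = Pb²(3a+b)/L³ = (-13)·8²·(3·4+8)/12³ = -260/27 kN
  M_A = Pab²/L² = (-13)·4·8²/12² = -208/9 kN·m
  R_B = Pa²(a+3b)/L³ = (-13)·4²·(4+3·8)/12³ = -91/27 kN
  M_B = -Pa²b/L² = -(-13)·4²·8/12² = 104/9 kN·m
Load 3 — applied couple M₀=6 kN·m at a=3 m (b=L-a=9):
  R_A = 6M₀ab/L³ = 6·6·3·9/12³ = 9/16 kN
  M_A = M₀b(2a-b)/L² = 6·9·(2·3-9)/12² = -9/8 kN·m
  R_B = -6M₀ab/L³ = -6·6·3·9/12³ = -9/16 kN
  M_B = M₀a(2b-a)/L² = 6·3·(2·9-3)/12² = 15/8 kN·m
Load 4 — triangular load w₀=6 kN/m (0→w₀ over full span):
  R_A = 3w₀L/20 = 3·6·12/20 = 54/5 kN
  M_A = w₀L²/30 = 6·12²/30 = 144/5 kN·m
  R_B = 7w₀L/20 = 7·6·12/20 = 126/5 kN
  M_B = -w₀L²/20 = -6·12²/20 = -216/5 kN·m
Superposition: R_A = 14911/4320 kN, M_A = 7741/720 kN·m, R_B = 131969/4320 kN, M_B = -34799/720 kN·m

R_A = 14911/4320 kN, M_A = 7741/720 kN·m, R_B = 131969/4320 kN, M_B = -34799/720 kN·m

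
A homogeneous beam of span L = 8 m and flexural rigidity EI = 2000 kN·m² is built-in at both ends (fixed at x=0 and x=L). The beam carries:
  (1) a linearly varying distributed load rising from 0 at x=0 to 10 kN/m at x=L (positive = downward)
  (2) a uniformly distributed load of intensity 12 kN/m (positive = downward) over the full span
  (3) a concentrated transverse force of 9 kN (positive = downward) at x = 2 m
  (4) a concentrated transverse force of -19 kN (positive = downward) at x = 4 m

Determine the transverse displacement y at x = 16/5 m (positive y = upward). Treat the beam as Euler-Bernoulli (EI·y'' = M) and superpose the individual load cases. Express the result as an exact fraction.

y(16/5) = -311047/4687500 m

Load 1 — triangular load w₀=10 kN/m (0→w₀ over full span):
  y_1 = -w₀x²(L-x)²(x+2L)/(120LEI) = -10·(16/5)²·(8-(16/5))²·((16/5)+2·8)/(120·8·2000) = -9216/390625 m
Load 2 — uniform load w=12 kN/m over full span:
  y_2 = -wx²(L-x)²/(24EI) = -12·(16/5)²·(8-(16/5))²/(24·2000) = -4608/78125 m
Load 3 — point force P=9 kN at a=2 m (b=L-a=6):
  y_3 = -Pa²(L-x)²(3bL-(3b+a)(L-x))/(6L³EI)  [x>a] = -9·2²·(8-(16/5))²·(3·6·8-(3·6+2)·(8-(16/5)))/(6·8³·2000) = -81/12500 m
Load 4 — point force P=-19 kN at a=4 m (b=L-a=4):
  y_4 = -Pb²x²(3aL-(3a+b)x)/(6L³EI)  [x≤a] = -(-19)·4²·(16/5)²·(3·4·8-(3·4+4)·(16/5))/(6·8³·2000) = 1064/46875 m
Superposition: y = Σ y_i = -311047/4687500 m ≈ -0.066357 m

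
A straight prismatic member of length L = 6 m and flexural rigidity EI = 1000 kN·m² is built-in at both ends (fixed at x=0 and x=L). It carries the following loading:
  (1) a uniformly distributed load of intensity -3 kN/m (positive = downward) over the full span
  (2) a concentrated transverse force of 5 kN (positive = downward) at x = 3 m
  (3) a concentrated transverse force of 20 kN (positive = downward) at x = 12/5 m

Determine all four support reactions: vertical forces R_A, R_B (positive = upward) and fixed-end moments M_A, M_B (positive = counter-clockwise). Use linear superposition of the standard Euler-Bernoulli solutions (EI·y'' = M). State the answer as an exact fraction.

R_A = 323/50 kN, M_A = 1203/100 kN·m, R_B = 27/50 kN, M_B = -627/100 kN·m

Load 1 — uniform load w=-3 kN/m over full span:
  R_A = wL/2 = (-3)·6/2 = -9 kN
  M_A = wL²/12 = (-3)·6²/12 = -9 kN·m
  R_B = wL/2 = (-3)·6/2 = -9 kN
  M_B = -wL²/12 = -(-3)·6²/12 = 9 kN·m
Load 2 — point force P=5 kN at a=3 m (b=L-a=3):
  R_A = Pb²(3a+b)/L³ = 5·3²·(3·3+3)/6³ = 5/2 kN
  M_A = Pab²/L² = 5·3·3²/6² = 15/4 kN·m
  R_B = Pa²(a+3b)/L³ = 5·3²·(3+3·3)/6³ = 5/2 kN
  M_B = -Pa²b/L² = -5·3²·3/6² = -15/4 kN·m
Load 3 — point force P=20 kN at a=12/5 m (b=L-a=18/5):
  R_A = Pb²(3a+b)/L³ = 20·(18/5)²·(3·(12/5)+(18/5))/6³ = 324/25 kN
  M_A = Pab²/L² = 20·(12/5)·(18/5)²/6² = 432/25 kN·m
  R_B = Pa²(a+3b)/L³ = 20·(12/5)²·((12/5)+3·(18/5))/6³ = 176/25 kN
  M_B = -Pa²b/L² = -20·(12/5)²·(18/5)/6² = -288/25 kN·m
Superposition: R_A = 323/50 kN, M_A = 1203/100 kN·m, R_B = 27/50 kN, M_B = -627/100 kN·m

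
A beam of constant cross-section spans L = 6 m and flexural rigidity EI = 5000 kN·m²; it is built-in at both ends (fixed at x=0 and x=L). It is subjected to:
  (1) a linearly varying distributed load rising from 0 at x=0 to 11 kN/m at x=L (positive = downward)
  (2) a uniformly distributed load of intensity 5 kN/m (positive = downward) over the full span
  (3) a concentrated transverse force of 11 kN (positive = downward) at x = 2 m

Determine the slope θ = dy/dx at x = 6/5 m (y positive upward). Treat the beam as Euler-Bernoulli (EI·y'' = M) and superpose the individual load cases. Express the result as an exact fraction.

Load 1 — triangular load w₀=11 kN/m (0→w₀ over full span):
  θ_1 = -w₀(2x(L-x)(L-2x)(x+2L)+x²(L-x)²)/(120LEI) = -11·(2·(6/5)·(6-(6/5))·(6-2·(6/5))·((6/5)+2·6)+(6/5)²·(6-(6/5))²)/(120·6·5000) = -693/390625 rad
Load 2 — uniform load w=5 kN/m over full span:
  θ_2 = -wx(L-x)(L-2x)/(12EI) = -5·(6/5)·(6-(6/5))·(6-2·(6/5))/(12·5000) = -27/15625 rad
Load 3 — point force P=11 kN at a=2 m (b=L-a=4):
  θ_3 = -Pb²x(2aL-(3a+b)x)/(2L³EI)  [x≤a] = -11·4²·(6/5)·(2·2·6-(3·2+4)·(6/5))/(2·6³·5000) = -11/9375 rad
Superposition: θ = Σ θ_i = -5479/1171875 rad ≈ -0.004675 rad

θ(6/5) = -5479/1171875 rad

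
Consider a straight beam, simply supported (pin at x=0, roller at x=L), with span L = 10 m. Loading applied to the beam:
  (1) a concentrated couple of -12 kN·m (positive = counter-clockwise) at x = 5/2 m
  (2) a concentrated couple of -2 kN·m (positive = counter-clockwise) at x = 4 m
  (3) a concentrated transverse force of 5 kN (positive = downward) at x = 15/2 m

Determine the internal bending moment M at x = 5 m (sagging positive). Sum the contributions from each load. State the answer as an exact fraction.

Load 1 — applied couple M₀=-12 kN·m at a=5/2 m (b=L-a=15/2):
  M_1 = M₀x/L - M₀  [x>a] = (-12)·5/10 - (-12) = 6 kN·m
Load 2 — applied couple M₀=-2 kN·m at a=4 m (b=L-a=6):
  M_2 = M₀x/L - M₀  [x>a] = (-2)·5/10 - (-2) = 1 kN·m
Load 3 — point force P=5 kN at a=15/2 m (b=L-a=5/2):
  M_3 = Pbx/L  [x≤a] = 5·(5/2)·5/10 = 25/4 kN·m
Superposition: M = Σ M_i = 53/4 kN·m ≈ 13.250000 kN·m

M(5) = 53/4 kN·m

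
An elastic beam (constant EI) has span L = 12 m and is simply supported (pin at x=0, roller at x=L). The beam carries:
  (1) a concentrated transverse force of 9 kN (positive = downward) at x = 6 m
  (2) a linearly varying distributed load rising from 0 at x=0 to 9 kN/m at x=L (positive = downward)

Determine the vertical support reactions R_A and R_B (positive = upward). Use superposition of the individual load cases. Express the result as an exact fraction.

Load 1 — point force P=9 kN at a=6 m (b=L-a=6):
  R_A = Pb/L = 9·6/12 = 9/2 kN
  R_B = Pa/L = 9·6/12 = 9/2 kN
Load 2 — triangular load w₀=9 kN/m (0→w₀ over full span):
  R_A = w₀L/6 = 9·12/6 = 18 kN
  R_B = w₀L/3 = 9·12/3 = 36 kN
Superposition: R_A = 45/2 kN, R_B = 81/2 kN

R_A = 45/2 kN, R_B = 81/2 kN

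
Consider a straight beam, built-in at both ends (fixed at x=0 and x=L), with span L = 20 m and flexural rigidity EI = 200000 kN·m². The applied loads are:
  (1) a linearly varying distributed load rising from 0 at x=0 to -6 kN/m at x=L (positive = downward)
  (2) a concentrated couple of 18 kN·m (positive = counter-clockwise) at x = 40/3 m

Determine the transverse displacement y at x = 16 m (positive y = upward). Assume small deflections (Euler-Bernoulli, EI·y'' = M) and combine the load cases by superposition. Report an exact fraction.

Load 1 — triangular load w₀=-6 kN/m (0→w₀ over full span):
  y_1 = -w₀x²(L-x)²(x+2L)/(120LEI) = -(-6)·16²·(20-16)²·(16+2·20)/(120·20·200000) = 224/78125 m
Load 2 — applied couple M₀=18 kN·m at a=40/3 m (b=L-a=20/3):
  y_2 = (R_Ax³/6 - M_Ax²/2 - M₀(x-a)²/2)/EI  [x>a] with R_A=6/5, M_A=6 = ((6/5)·16³/6 - 6·16²/2 - 18·(16-(40/3))²/2)/200000 = -1/15625 m
Superposition: y = Σ y_i = 219/78125 m ≈ 0.002803 m

y(16) = 219/78125 m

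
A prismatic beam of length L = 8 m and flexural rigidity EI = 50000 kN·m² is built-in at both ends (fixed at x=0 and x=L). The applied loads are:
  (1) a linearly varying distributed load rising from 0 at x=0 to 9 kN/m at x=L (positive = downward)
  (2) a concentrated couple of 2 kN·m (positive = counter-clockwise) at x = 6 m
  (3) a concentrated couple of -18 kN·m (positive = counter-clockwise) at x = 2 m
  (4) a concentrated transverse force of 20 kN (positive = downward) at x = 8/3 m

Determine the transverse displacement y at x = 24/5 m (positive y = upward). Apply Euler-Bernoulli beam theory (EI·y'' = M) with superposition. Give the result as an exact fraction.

Load 1 — triangular load w₀=9 kN/m (0→w₀ over full span):
  y_1 = -w₀x²(L-x)²(x+2L)/(120LEI) = -9·(24/5)²·(8-(24/5))²·((24/5)+2·8)/(120·8·50000) = -44928/48828125 m
Load 2 — applied couple M₀=2 kN·m at a=6 m (b=L-a=2):
  y_2 = (R_Ax³/6 - M_Ax²/2)/EI  [x≤a] with R_A=9/32, M_A=5/8 = ((9/32)·(24/5)³/6 - (5/8)·(24/5)²/2)/50000 = -63/1562500 m
Load 3 — applied couple M₀=-18 kN·m at a=2 m (b=L-a=6):
  y_3 = (R_Ax³/6 - M_Ax²/2 - M₀(x-a)²/2)/EI  [x>a] with R_A=-81/32, M_A=27/8 = ((-81/32)·(24/5)³/6 - (27/8)·(24/5)²/2 - (-18)·((24/5)-2)²/2)/50000 = -117/390625 m
Load 4 — point force P=20 kN at a=8/3 m (b=L-a=16/3):
  y_4 = -Pa²(L-x)²(3bL-(3b+a)(L-x))/(6L³EI)  [x>a] = -20·(8/3)²·(8-(24/5))²·(3·(16/3)·8-(3·(16/3)+(8/3))·(8-(24/5)))/(6·8³·50000) = -4096/6328125 m
Superposition: y = Σ y_i = -30173047/15820312500 m ≈ -0.001907 m

y(24/5) = -30173047/15820312500 m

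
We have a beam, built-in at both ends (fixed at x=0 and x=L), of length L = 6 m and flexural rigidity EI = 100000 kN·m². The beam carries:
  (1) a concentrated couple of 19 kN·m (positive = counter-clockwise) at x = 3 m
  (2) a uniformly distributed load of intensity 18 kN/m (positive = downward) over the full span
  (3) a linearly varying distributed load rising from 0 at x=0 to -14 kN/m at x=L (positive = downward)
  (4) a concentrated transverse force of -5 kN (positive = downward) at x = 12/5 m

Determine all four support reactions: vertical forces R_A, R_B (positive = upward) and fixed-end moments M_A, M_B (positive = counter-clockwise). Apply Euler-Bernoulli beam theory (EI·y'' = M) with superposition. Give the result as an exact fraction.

Load 1 — applied couple M₀=19 kN·m at a=3 m (b=L-a=3):
  R_A = 6M₀ab/L³ = 6·19·3·3/6³ = 19/4 kN
  M_A = M₀b(2a-b)/L² = 19·3·(2·3-3)/6² = 19/4 kN·m
  R_B = -6M₀ab/L³ = -6·19·3·3/6³ = -19/4 kN
  M_B = M₀a(2b-a)/L² = 19·3·(2·3-3)/6² = 19/4 kN·m
Load 2 — uniform load w=18 kN/m over full span:
  R_A = wL/2 = 18·6/2 = 54 kN
  M_A = wL²/12 = 18·6²/12 = 54 kN·m
  R_B = wL/2 = 18·6/2 = 54 kN
  M_B = -wL²/12 = -18·6²/12 = -54 kN·m
Load 3 — triangular load w₀=-14 kN/m (0→w₀ over full span):
  R_A = 3w₀L/20 = 3·(-14)·6/20 = -63/5 kN
  M_A = w₀L²/30 = (-14)·6²/30 = -84/5 kN·m
  R_B = 7w₀L/20 = 7·(-14)·6/20 = -147/5 kN
  M_B = -w₀L²/20 = -(-14)·6²/20 = 126/5 kN·m
Load 4 — point force P=-5 kN at a=12/5 m (b=L-a=18/5):
  R_A = Pb²(3a+b)/L³ = (-5)·(18/5)²·(3·(12/5)+(18/5))/6³ = -81/25 kN
  M_A = Pab²/L² = (-5)·(12/5)·(18/5)²/6² = -108/25 kN·m
  R_B = Pa²(a+3b)/L³ = (-5)·(12/5)²·((12/5)+3·(18/5))/6³ = -44/25 kN
  M_B = -Pa²b/L² = -(-5)·(12/5)²·(18/5)/6² = 72/25 kN·m
Superposition: R_A = 4291/100 kN, M_A = 3763/100 kN·m, R_B = 1809/100 kN, M_B = -2117/100 kN·m

R_A = 4291/100 kN, M_A = 3763/100 kN·m, R_B = 1809/100 kN, M_B = -2117/100 kN·m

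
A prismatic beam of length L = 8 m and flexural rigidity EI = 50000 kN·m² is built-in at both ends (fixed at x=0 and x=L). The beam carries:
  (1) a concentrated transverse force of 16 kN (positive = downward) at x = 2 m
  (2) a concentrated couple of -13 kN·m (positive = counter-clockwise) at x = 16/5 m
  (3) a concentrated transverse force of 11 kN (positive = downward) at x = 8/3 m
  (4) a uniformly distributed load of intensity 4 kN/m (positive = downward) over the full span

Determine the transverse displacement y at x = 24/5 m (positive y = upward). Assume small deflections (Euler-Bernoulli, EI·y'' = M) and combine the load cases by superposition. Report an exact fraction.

Load 1 — point force P=16 kN at a=2 m (b=L-a=6):
  y_1 = -Pa²(L-x)²(3bL-(3b+a)(L-x))/(6L³EI)  [x>a] = -16·2²·(8-(24/5))²·(3·6·8-(3·6+2)·(8-(24/5)))/(6·8³·50000) = -16/46875 m
Load 2 — applied couple M₀=-13 kN·m at a=16/5 m (b=L-a=24/5):
  y_2 = (R_Ax³/6 - M_Ax²/2 - M₀(x-a)²/2)/EI  [x>a] with R_A=-117/50, M_A=-39/25 = ((-117/50)·(24/5)³/6 - (-39/25)·(24/5)²/2 - (-13)·((24/5)-(16/5))²/2)/50000 = -1664/9765625 m
Load 3 — point force P=11 kN at a=8/3 m (b=L-a=16/3):
  y_3 = -Pa²(L-x)²(3bL-(3b+a)(L-x))/(6L³EI)  [x>a] = -11·(8/3)²·(8-(24/5))²·(3·(16/3)·8-(3·(16/3)+(8/3))·(8-(24/5)))/(6·8³·50000) = -11264/31640625 m
Load 4 — uniform load w=4 kN/m over full span:
  y_4 = -wx²(L-x)²/(24EI) = -4·(24/5)²·(8-(24/5))²/(24·50000) = -1536/1953125 m
Superposition: y = Σ y_i = -1308464/791015625 m ≈ -0.001654 m

y(24/5) = -1308464/791015625 m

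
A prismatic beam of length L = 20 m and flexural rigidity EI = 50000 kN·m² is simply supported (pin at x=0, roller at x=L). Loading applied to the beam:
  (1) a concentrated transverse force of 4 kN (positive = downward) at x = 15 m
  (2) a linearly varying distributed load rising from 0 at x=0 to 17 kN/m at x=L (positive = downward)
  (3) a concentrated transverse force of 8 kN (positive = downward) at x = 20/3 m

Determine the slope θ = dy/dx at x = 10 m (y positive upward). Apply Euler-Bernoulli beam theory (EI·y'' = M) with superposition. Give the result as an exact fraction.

Load 1 — point force P=4 kN at a=15 m (b=L-a=5):
  θ_1 = -Pb(L²-b²-3x²)/(6LEI)  [x≤a] = -4·5·(20²-5²-3·10²)/(6·20·50000) = -1/4000 rad
Load 2 — triangular load w₀=17 kN/m (0→w₀ over full span):
  θ_2 = -w₀(7L⁴-30L²x²+15x⁴)/(360LEI) = -17·(7·20⁴-30·20²·10²+15·10⁴)/(360·20·50000) = -119/36000 rad
Load 3 — point force P=8 kN at a=20/3 m (b=L-a=40/3):
  θ_3 = -Pa(2L²-6Lx+3x²+a²)/(6LEI)  [x>a] = -8·(20/3)·(2·20²-6·20·10+3·10²+(20/3)²)/(6·20·50000) = 1/2025 rad
Superposition: θ = Σ θ_i = -31/10125 rad ≈ -0.003062 rad

θ(10) = -31/10125 rad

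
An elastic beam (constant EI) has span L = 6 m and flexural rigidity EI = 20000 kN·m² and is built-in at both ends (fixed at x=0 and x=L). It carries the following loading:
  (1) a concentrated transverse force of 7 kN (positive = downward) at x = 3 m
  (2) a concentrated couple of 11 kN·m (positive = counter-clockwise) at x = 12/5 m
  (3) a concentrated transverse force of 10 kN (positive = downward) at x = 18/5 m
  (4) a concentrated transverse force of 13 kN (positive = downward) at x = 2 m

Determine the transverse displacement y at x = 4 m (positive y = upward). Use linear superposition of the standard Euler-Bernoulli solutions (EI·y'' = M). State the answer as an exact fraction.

y(4) = -72961/81000000 m

Load 1 — point force P=7 kN at a=3 m (b=L-a=3):
  y_1 = -Pa²(L-x)²(3bL-(3b+a)(L-x))/(6L³EI)  [x>a] = -7·3²·(6-4)²·(3·3·6-(3·3+3)·(6-4))/(6·6³·20000) = -7/24000 m
Load 2 — applied couple M₀=11 kN·m at a=12/5 m (b=L-a=18/5):
  y_2 = (R_Ax³/6 - M_Ax²/2 - M₀(x-a)²/2)/EI  [x>a] with R_A=66/25, M_A=33/25 = ((66/25)·4³/6 - (33/25)·4²/2 - 11·(4-(12/5))²/2)/20000 = 11/62500 m
Load 3 — point force P=10 kN at a=18/5 m (b=L-a=12/5):
  y_3 = -Pa²(L-x)²(3bL-(3b+a)(L-x))/(6L³EI)  [x>a] = -10·(18/5)²·(6-4)²·(3·(12/5)·6-(3·(12/5)+(18/5))·(6-4))/(6·6³·20000) = -27/62500 m
Load 4 — point force P=13 kN at a=2 m (b=L-a=4):
  y_4 = -Pa²(L-x)²(3bL-(3b+a)(L-x))/(6L³EI)  [x>a] = -13·2²·(6-4)²·(3·4·6-(3·4+2)·(6-4))/(6·6³·20000) = -143/405000 m
Superposition: y = Σ y_i = -72961/81000000 m ≈ -0.000901 m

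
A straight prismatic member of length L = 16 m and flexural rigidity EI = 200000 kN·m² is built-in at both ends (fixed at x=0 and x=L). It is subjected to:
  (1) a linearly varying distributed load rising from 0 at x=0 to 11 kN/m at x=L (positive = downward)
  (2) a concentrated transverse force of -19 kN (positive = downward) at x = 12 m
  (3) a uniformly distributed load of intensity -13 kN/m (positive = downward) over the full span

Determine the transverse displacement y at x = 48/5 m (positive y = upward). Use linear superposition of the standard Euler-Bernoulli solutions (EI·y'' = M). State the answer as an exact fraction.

Load 1 — triangular load w₀=11 kN/m (0→w₀ over full span):
  y_1 = -w₀x²(L-x)²(x+2L)/(120LEI) = -11·(48/5)²·(16-(48/5))²·((48/5)+2·16)/(120·16·200000) = -219648/48828125 m
Load 2 — point force P=-19 kN at a=12 m (b=L-a=4):
  y_2 = -Pb²x²(3aL-(3a+b)x)/(6L³EI)  [x≤a] = -(-19)·4²·(48/5)²·(3·12·16-(3·12+4)·(48/5))/(6·16³·200000) = 171/156250 m
Load 3 — uniform load w=-13 kN/m over full span:
  y_3 = -wx²(L-x)²/(24EI) = -(-13)·(48/5)²·(16-(48/5))²/(24·200000) = 19968/1953125 m
Superposition: y = Σ y_i = 665979/97656250 m ≈ 0.006820 m

y(48/5) = 665979/97656250 m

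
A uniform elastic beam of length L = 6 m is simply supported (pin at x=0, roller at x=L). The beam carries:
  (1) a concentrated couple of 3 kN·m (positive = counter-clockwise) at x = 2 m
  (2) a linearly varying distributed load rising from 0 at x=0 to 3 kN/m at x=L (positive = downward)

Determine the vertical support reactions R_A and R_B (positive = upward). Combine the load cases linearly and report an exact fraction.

Load 1 — applied couple M₀=3 kN·m at a=2 m (b=L-a=4):
  R_A = M₀/L = 3/6 = 1/2 kN
  R_B = -M₀/L = -3/6 = -1/2 kN
Load 2 — triangular load w₀=3 kN/m (0→w₀ over full span):
  R_A = w₀L/6 = 3·6/6 = 3 kN
  R_B = w₀L/3 = 3·6/3 = 6 kN
Superposition: R_A = 7/2 kN, R_B = 11/2 kN

R_A = 7/2 kN, R_B = 11/2 kN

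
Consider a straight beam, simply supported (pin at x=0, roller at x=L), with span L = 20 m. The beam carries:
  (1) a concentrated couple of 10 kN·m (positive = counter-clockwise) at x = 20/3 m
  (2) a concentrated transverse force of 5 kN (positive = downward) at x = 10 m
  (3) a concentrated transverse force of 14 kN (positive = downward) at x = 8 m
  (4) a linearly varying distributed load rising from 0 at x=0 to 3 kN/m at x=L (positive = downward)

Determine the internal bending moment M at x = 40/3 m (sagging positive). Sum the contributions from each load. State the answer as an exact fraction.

Load 1 — applied couple M₀=10 kN·m at a=20/3 m (b=L-a=40/3):
  M_1 = M₀x/L - M₀  [x>a] = 10·(40/3)/20 - 10 = -10/3 kN·m
Load 2 — point force P=5 kN at a=10 m (b=L-a=10):
  M_2 = Pa(L-x)/L  [x>a] = 5·10·(20-(40/3))/20 = 50/3 kN·m
Load 3 — point force P=14 kN at a=8 m (b=L-a=12):
  M_3 = Pa(L-x)/L  [x>a] = 14·8·(20-(40/3))/20 = 112/3 kN·m
Load 4 — triangular load w₀=3 kN/m (0→w₀ over full span):
  M_4 = w₀Lx/6 - w₀x³/(6L) = 3·20·(40/3)/6 - 3·(40/3)³/(6·20) = 2000/27 kN·m
Superposition: M = Σ M_i = 3368/27 kN·m ≈ 124.740741 kN·m

M(40/3) = 3368/27 kN·m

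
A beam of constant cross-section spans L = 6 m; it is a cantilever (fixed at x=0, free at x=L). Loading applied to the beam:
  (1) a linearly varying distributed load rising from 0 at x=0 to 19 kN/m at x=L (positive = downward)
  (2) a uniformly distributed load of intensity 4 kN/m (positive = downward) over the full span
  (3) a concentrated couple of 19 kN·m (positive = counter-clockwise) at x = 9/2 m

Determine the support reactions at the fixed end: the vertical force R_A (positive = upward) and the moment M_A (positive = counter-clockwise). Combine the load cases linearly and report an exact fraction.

R_A = 81 kN, M_A = 281 kN·m

Load 1 — triangular load w₀=19 kN/m (0→w₀ over full span):
  R_A = w₀L/2 = 19·6/2 = 57 kN
  M_A = w₀L²/3 = 19·6²/3 = 228 kN·m
Load 2 — uniform load w=4 kN/m over full span:
  R_A = wL = 4·6 = 24 kN
  M_A = wL²/2 = 4·6²/2 = 72 kN·m
Load 3 — applied couple M₀=19 kN·m at a=9/2 m (b=L-a=3/2):
  R_A = 0 kN
  M_A = -M₀ = -19 kN·m
Superposition: R_A = 81 kN, M_A = 281 kN·m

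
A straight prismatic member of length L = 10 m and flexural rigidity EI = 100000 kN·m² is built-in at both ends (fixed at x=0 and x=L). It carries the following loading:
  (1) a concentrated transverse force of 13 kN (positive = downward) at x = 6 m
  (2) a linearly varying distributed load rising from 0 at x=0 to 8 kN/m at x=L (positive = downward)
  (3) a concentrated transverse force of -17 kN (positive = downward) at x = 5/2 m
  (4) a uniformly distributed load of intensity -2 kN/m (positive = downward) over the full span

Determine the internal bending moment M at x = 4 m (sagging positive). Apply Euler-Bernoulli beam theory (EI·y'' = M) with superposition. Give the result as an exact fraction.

M(4) = 39863/12000 kN·m

Load 1 — point force P=13 kN at a=6 m (b=L-a=4):
  M_1 = Pb²(3a+b)x/L³ - Pab²/L²  [x≤a] = 13·4²·(3·6+4)·4/10³ - 13·6·4²/10² = 728/125 kN·m
Load 2 — triangular load w₀=8 kN/m (0→w₀ over full span):
  M_2 = 3w₀Lx/20 - w₀L²/30 - w₀x³/(6L) = 3·8·10·4/20 - 8·10²/30 - 8·4³/(6·10) = 64/5 kN·m
Load 3 — point force P=-17 kN at a=5/2 m (b=L-a=15/2):
  M_3 = Pa²(a+3b)(L-x)/L³ - Pa²b/L²  [x>a] = (-17)·(5/2)²·((5/2)+3·(15/2))·(10-4)/10³ - (-17)·(5/2)²·(15/2)/10² = -255/32 kN·m
Load 4 — uniform load w=-2 kN/m over full span:
  M_4 = wLx/2 - wL²/12 - wx²/2 = (-2)·10·4/2 - (-2)·10²/12 - (-2)·4²/2 = -22/3 kN·m
Superposition: M = Σ M_i = 39863/12000 kN·m ≈ 3.321917 kN·m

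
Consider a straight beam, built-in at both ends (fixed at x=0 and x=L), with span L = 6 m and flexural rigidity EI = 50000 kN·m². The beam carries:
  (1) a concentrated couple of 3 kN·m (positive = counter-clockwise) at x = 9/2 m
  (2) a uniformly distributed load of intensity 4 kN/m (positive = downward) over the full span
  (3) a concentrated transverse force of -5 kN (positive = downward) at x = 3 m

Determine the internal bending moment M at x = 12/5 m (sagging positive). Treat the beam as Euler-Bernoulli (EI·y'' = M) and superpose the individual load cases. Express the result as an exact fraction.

Load 1 — applied couple M₀=3 kN·m at a=9/2 m (b=L-a=3/2):
  M_1 = R_Ax - M_A  [x≤a] with R_A=9/16, M_A=15/16 = (9/16)·(12/5) - (15/16) = 33/80 kN·m
Load 2 — uniform load w=4 kN/m over full span:
  M_2 = wLx/2 - wL²/12 - wx²/2 = 4·6·(12/5)/2 - 4·6²/12 - 4·(12/5)²/2 = 132/25 kN·m
Load 3 — point force P=-5 kN at a=3 m (b=L-a=3):
  M_3 = Pb²(3a+b)x/L³ - Pab²/L²  [x≤a] = (-5)·3²·(3·3+3)·(12/5)/6³ - (-5)·3·3²/6² = -9/4 kN·m
Superposition: M = Σ M_i = 1377/400 kN·m ≈ 3.442500 kN·m

M(12/5) = 1377/400 kN·m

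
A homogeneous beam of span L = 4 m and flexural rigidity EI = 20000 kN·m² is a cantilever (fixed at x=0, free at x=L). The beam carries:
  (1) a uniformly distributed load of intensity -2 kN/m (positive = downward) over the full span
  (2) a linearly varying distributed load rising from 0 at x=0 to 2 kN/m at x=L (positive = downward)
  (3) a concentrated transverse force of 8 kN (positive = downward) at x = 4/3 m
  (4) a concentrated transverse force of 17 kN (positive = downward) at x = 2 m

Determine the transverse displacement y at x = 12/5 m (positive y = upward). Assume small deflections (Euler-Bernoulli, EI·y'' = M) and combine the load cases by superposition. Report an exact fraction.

y(12/5) = -20333051/6328125000 m

Load 1 — uniform load w=-2 kN/m over full span:
  y_1 = -wx²(x²-4Lx+6L²)/(24EI) = -(-2)·(12/5)²·((12/5)²-4·4·(12/5)+6·4²)/(24·20000) = 594/390625 m
Load 2 — triangular load w₀=2 kN/m (0→w₀ over full span):
  y_2 = (w₀Lx³/12-w₀L²x²/6-w₀x⁵/(120L))/EI = (2·4·(12/5)³/12-2·4²·(12/5)²/6-2·(12/5)⁵/(120·4))/20000 = -10662/9765625 m
Load 3 — point force P=8 kN at a=4/3 m (b=L-a=8/3):
  y_3 = -Pa²(3x-a)/(6EI)  [x>a] = -8·(4/3)²·(3·(12/5)-(4/3))/(6·20000) = -176/253125 m
Load 4 — point force P=17 kN at a=2 m (b=L-a=2):
  y_4 = -Pa²(3x-a)/(6EI)  [x>a] = -17·2²·(3·(12/5)-2)/(6·20000) = -221/75000 m
Superposition: y = Σ y_i = -20333051/6328125000 m ≈ -0.003213 m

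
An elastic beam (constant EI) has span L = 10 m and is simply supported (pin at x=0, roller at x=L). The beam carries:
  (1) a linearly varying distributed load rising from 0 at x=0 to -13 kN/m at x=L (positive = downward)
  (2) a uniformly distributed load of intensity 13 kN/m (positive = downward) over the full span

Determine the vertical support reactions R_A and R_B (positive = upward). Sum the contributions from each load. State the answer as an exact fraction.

Load 1 — triangular load w₀=-13 kN/m (0→w₀ over full span):
  R_A = w₀L/6 = (-13)·10/6 = -65/3 kN
  R_B = w₀L/3 = (-13)·10/3 = -130/3 kN
Load 2 — uniform load w=13 kN/m over full span:
  R_A = wL/2 = 13·10/2 = 65 kN
  R_B = wL/2 = 13·10/2 = 65 kN
Superposition: R_A = 130/3 kN, R_B = 65/3 kN

R_A = 130/3 kN, R_B = 65/3 kN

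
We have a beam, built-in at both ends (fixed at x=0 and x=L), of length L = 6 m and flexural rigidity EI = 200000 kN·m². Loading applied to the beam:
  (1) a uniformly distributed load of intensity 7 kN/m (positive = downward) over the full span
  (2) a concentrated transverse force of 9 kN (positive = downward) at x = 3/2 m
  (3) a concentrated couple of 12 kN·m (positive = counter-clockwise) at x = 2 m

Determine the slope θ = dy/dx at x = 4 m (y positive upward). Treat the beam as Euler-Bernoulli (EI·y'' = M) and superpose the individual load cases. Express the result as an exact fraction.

Load 1 — uniform load w=7 kN/m over full span:
  θ_1 = -wx(L-x)(L-2x)/(12EI) = -7·4·(6-4)·(6-2·4)/(12·200000) = 7/150000 rad
Load 2 — point force P=9 kN at a=3/2 m (b=L-a=9/2):
  θ_2 = Pa²(L-x)(2bL-(3b+a)(L-x))/(2L³EI)  [x>a] = 9·(3/2)²·(6-4)·(2·(9/2)·6-(3·(9/2)+(3/2))·(6-4))/(2·6³·200000) = 9/800000 rad
Load 3 — applied couple M₀=12 kN·m at a=2 m (b=L-a=4):
  θ_3 = (R_Ax²/2 - M_Ax - M₀(x-a))/EI  [x>a] with R_A=8/3, M_A=0 = ((8/3)·4²/2 - 0·4 - 12·(4-2))/200000 = -1/75000 rad
Superposition: θ = Σ θ_i = 107/2400000 rad ≈ 0.000045 rad

θ(4) = 107/2400000 rad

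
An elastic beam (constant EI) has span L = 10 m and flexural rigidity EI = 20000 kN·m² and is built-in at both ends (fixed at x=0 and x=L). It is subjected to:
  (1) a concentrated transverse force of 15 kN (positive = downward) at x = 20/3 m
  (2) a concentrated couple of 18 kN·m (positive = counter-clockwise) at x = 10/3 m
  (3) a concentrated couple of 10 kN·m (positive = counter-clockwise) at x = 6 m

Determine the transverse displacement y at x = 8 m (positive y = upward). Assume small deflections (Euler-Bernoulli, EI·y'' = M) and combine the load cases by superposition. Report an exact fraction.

Load 1 — point force P=15 kN at a=20/3 m (b=L-a=10/3):
  y_1 = -Pa²(L-x)²(3bL-(3b+a)(L-x))/(6L³EI)  [x>a] = -15·(20/3)²·(10-8)²·(3·(10/3)·10-(3·(10/3)+(20/3))·(10-8))/(6·10³·20000) = -1/675 m
Load 2 — applied couple M₀=18 kN·m at a=10/3 m (b=L-a=20/3):
  y_2 = (R_Ax³/6 - M_Ax²/2 - M₀(x-a)²/2)/EI  [x>a] with R_A=12/5, M_A=0 = ((12/5)·8³/6 - 0·8²/2 - 18·(8-(10/3))²/2)/20000 = 11/25000 m
Load 3 — applied couple M₀=10 kN·m at a=6 m (b=L-a=4):
  y_3 = (R_Ax³/6 - M_Ax²/2 - M₀(x-a)²/2)/EI  [x>a] with R_A=36/25, M_A=16/5 = ((36/25)·8³/6 - (16/5)·8²/2 - 10·(8-6)²/2)/20000 = 3/125000 m
Superposition: y = Σ y_i = -1717/1687500 m ≈ -0.001017 m

y(8) = -1717/1687500 m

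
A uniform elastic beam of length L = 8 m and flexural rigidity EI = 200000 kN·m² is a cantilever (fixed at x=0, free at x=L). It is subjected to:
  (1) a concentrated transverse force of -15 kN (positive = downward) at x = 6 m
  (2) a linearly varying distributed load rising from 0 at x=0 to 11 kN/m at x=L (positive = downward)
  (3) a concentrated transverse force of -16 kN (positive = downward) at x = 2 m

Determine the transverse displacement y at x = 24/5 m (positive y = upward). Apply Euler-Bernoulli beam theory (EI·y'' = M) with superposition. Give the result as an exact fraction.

Load 1 — point force P=-15 kN at a=6 m (b=L-a=2):
  y_1 = -Px²(3a-x)/(6EI)  [x≤a] = -(-15)·(24/5)²·(3·6-(24/5))/(6·200000) = 297/78125 m
Load 2 — triangular load w₀=11 kN/m (0→w₀ over full span):
  y_2 = (w₀Lx³/12-w₀L²x²/6-w₀x⁵/(120L))/EI = (11·8·(24/5)³/12-11·8²·(24/5)²/6-11·(24/5)⁵/(120·8))/200000 = -469128/48828125 m
Load 3 — point force P=-16 kN at a=2 m (b=L-a=6):
  y_3 = -Pa²(3x-a)/(6EI)  [x>a] = -(-16)·2²·(3·(24/5)-2)/(6·200000) = 31/46875 m
Superposition: y = Σ y_i = -753634/146484375 m ≈ -0.005145 m

y(24/5) = -753634/146484375 m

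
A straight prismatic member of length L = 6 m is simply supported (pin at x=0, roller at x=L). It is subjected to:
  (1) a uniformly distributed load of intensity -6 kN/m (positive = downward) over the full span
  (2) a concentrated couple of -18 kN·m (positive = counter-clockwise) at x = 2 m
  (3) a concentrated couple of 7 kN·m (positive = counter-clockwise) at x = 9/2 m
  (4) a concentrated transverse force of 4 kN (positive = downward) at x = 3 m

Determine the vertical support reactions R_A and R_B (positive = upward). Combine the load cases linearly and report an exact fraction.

R_A = -107/6 kN, R_B = -85/6 kN

Load 1 — uniform load w=-6 kN/m over full span:
  R_A = wL/2 = (-6)·6/2 = -18 kN
  R_B = wL/2 = (-6)·6/2 = -18 kN
Load 2 — applied couple M₀=-18 kN·m at a=2 m (b=L-a=4):
  R_A = M₀/L = (-18)/6 = -3 kN
  R_B = -M₀/L = -(-18)/6 = 3 kN
Load 3 — applied couple M₀=7 kN·m at a=9/2 m (b=L-a=3/2):
  R_A = M₀/L = 7/6 kN
  R_B = -M₀/L = -7/6 kN
Load 4 — point force P=4 kN at a=3 m (b=L-a=3):
  R_A = Pb/L = 4·3/6 = 2 kN
  R_B = Pa/L = 4·3/6 = 2 kN
Superposition: R_A = -107/6 kN, R_B = -85/6 kN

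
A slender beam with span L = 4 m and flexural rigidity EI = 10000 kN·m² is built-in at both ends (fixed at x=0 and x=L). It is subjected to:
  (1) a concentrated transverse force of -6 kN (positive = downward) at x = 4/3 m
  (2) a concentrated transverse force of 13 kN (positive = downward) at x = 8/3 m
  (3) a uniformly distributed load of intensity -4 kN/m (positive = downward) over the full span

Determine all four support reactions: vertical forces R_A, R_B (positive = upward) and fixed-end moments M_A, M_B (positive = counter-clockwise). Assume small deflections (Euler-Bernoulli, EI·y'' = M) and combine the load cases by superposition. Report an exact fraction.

R_A = -245/27 kN, M_A = -136/27 kN·m, R_B = 2/27 kN, M_B = -16/27 kN·m

Load 1 — point force P=-6 kN at a=4/3 m (b=L-a=8/3):
  R_A = Pb²(3a+b)/L³ = (-6)·(8/3)²·(3·(4/3)+(8/3))/4³ = -40/9 kN
  M_A = Pab²/L² = (-6)·(4/3)·(8/3)²/4² = -32/9 kN·m
  R_B = Pa²(a+3b)/L³ = (-6)·(4/3)²·((4/3)+3·(8/3))/4³ = -14/9 kN
  M_B = -Pa²b/L² = -(-6)·(4/3)²·(8/3)/4² = 16/9 kN·m
Load 2 — point force P=13 kN at a=8/3 m (b=L-a=4/3):
  R_A = Pb²(3a+b)/L³ = 13·(4/3)²·(3·(8/3)+(4/3))/4³ = 91/27 kN
  M_A = Pab²/L² = 13·(8/3)·(4/3)²/4² = 104/27 kN·m
  R_B = Pa²(a+3b)/L³ = 13·(8/3)²·((8/3)+3·(4/3))/4³ = 260/27 kN
  M_B = -Pa²b/L² = -13·(8/3)²·(4/3)/4² = -208/27 kN·m
Load 3 — uniform load w=-4 kN/m over full span:
  R_A = wL/2 = (-4)·4/2 = -8 kN
  M_A = wL²/12 = (-4)·4²/12 = -16/3 kN·m
  R_B = wL/2 = (-4)·4/2 = -8 kN
  M_B = -wL²/12 = -(-4)·4²/12 = 16/3 kN·m
Superposition: R_A = -245/27 kN, M_A = -136/27 kN·m, R_B = 2/27 kN, M_B = -16/27 kN·m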